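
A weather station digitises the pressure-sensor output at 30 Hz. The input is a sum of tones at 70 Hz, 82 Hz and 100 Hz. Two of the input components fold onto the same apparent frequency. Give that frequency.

fs/2 = 15 Hz.
70 Hz mod fs = 10 Hz.
10 Hz ≤ fs/2 = 15 Hz, appears at 10 Hz.
82 Hz mod fs = 22 Hz.
22 Hz > fs/2 = 15 Hz, folds to fs − 22 Hz = 8 Hz.
100 Hz mod fs = 10 Hz.
10 Hz ≤ fs/2 = 15 Hz, appears at 10 Hz.
70 Hz and 100 Hz both map to 10 Hz.

10 Hz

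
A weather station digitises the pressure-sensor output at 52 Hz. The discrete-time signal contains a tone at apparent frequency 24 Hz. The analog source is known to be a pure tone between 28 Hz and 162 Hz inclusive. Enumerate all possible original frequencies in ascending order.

28 Hz, 76 Hz, 80 Hz, 128 Hz, 132 Hz

Frequencies that alias to 24 Hz are k·fs ± 24 Hz for integer k ≥ 0.
k=0: 24 Hz.
k=1: 28 Hz, 76 Hz.
k=2: 80 Hz, 128 Hz.
k=3: 132 Hz, 180 Hz.
k=4: 184 Hz, 232 Hz.
Within [28 Hz, 162 Hz]: 28 Hz, 76 Hz, 80 Hz, 128 Hz, 132 Hz.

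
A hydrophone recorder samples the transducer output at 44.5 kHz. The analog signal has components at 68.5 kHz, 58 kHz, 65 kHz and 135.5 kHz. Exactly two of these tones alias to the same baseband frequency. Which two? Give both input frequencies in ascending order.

65 kHz, 68.5 kHz

fs/2 = 22.25 kHz.
68.5 kHz mod fs = 24 kHz.
24 kHz > fs/2 = 22.25 kHz, folds to fs − 24 kHz = 20.5 kHz.
58 kHz mod fs = 13.5 kHz.
13.5 kHz ≤ fs/2 = 22.25 kHz, appears at 13.5 kHz.
65 kHz mod fs = 20.5 kHz.
20.5 kHz ≤ fs/2 = 22.25 kHz, appears at 20.5 kHz.
135.5 kHz mod fs = 2 kHz.
2 kHz ≤ fs/2 = 22.25 kHz, appears at 2 kHz.
65 kHz and 68.5 kHz both map to 20.5 kHz.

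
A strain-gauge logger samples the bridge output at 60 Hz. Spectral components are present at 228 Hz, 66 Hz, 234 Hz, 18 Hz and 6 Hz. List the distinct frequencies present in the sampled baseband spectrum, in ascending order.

6 Hz, 12 Hz, 18 Hz

fs/2 = 30 Hz.
228 Hz mod fs = 48 Hz.
48 Hz > fs/2 = 30 Hz, folds to fs − 48 Hz = 12 Hz.
66 Hz mod fs = 6 Hz.
6 Hz ≤ fs/2 = 30 Hz, appears at 6 Hz.
234 Hz mod fs = 54 Hz.
54 Hz > fs/2 = 30 Hz, folds to fs − 54 Hz = 6 Hz.
18 Hz ≤ fs/2 = 30 Hz, passes unchanged.
6 Hz ≤ fs/2 = 30 Hz, passes unchanged.
Distinct values: {6 Hz, 12 Hz, 18 Hz}.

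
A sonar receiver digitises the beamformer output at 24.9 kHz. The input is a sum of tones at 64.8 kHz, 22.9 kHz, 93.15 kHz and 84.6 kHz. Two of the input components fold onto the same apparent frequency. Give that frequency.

9.9 kHz

fs/2 = 12.45 kHz.
64.8 kHz mod fs = 15 kHz.
15 kHz > fs/2 = 12.45 kHz, folds to fs − 15 kHz = 9.9 kHz.
22.9 kHz > fs/2 = 12.45 kHz, folds to fs − 22.9 kHz = 2 kHz.
93.15 kHz mod fs = 18.45 kHz.
18.45 kHz > fs/2 = 12.45 kHz, folds to fs − 18.45 kHz = 6.45 kHz.
84.6 kHz mod fs = 9.9 kHz.
9.9 kHz ≤ fs/2 = 12.45 kHz, appears at 9.9 kHz.
64.8 kHz and 84.6 kHz both map to 9.9 kHz.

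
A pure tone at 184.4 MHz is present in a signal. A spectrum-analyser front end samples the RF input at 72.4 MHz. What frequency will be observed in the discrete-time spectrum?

184.4 MHz mod fs = 39.6 MHz.
39.6 MHz > fs/2 = 36.2 MHz, folds to fs − 39.6 MHz = 32.8 MHz.

32.8 MHz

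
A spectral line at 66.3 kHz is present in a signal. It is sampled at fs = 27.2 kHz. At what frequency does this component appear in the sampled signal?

11.9 kHz

66.3 kHz mod fs = 11.9 kHz.
11.9 kHz ≤ fs/2 = 13.6 kHz, appears at 11.9 kHz.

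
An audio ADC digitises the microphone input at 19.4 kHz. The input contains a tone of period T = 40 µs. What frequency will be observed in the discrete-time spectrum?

5.6 kHz

T = 40 µs → f = 1/T = 25 kHz.
25 kHz mod fs = 5.6 kHz.
5.6 kHz ≤ fs/2 = 9.7 kHz, appears at 5.6 kHz.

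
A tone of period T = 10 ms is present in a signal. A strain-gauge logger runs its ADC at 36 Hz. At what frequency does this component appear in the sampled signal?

T = 10 ms → f = 1/T = 100 Hz.
100 Hz mod fs = 28 Hz.
28 Hz > fs/2 = 18 Hz, folds to fs − 28 Hz = 8 Hz.

8 Hz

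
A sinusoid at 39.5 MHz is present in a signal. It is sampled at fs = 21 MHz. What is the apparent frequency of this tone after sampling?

39.5 MHz mod fs = 18.5 MHz.
18.5 MHz > fs/2 = 10.5 MHz, folds to fs − 18.5 MHz = 2.5 MHz.

2.5 MHz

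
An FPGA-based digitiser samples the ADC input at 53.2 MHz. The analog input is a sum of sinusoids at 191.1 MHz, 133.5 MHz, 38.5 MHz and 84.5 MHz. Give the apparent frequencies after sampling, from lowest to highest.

fs/2 = 26.6 MHz.
191.1 MHz mod fs = 31.5 MHz.
31.5 MHz > fs/2 = 26.6 MHz, folds to fs − 31.5 MHz = 21.7 MHz.
133.5 MHz mod fs = 27.1 MHz.
27.1 MHz > fs/2 = 26.6 MHz, folds to fs − 27.1 MHz = 26.1 MHz.
38.5 MHz > fs/2 = 26.6 MHz, folds to fs − 38.5 MHz = 14.7 MHz.
84.5 MHz mod fs = 31.3 MHz.
31.3 MHz > fs/2 = 26.6 MHz, folds to fs − 31.3 MHz = 21.9 MHz.
Distinct values: {14.7 MHz, 21.7 MHz, 21.9 MHz, 26.1 MHz}.

14.7 MHz, 21.7 MHz, 21.9 MHz, 26.1 MHz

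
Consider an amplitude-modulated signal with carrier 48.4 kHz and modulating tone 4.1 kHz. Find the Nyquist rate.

AM sidebands sit at fc ± fm = 44.3 kHz and 52.5 kHz.
Highest-frequency component: 52.5 kHz.
Nyquist rate = 2 × 52.5 kHz = 105 kHz.

105 kHz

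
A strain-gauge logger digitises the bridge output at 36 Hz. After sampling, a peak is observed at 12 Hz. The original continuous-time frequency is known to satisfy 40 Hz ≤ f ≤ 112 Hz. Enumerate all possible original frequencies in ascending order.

Frequencies that alias to 12 Hz are k·fs ± 12 Hz for integer k ≥ 0.
k=0: 12 Hz.
k=1: 24 Hz, 48 Hz.
k=2: 60 Hz, 84 Hz.
k=3: 96 Hz, 120 Hz.
k=4: 132 Hz, 156 Hz.
Within [40 Hz, 112 Hz]: 48 Hz, 60 Hz, 84 Hz, 96 Hz.

48 Hz, 60 Hz, 84 Hz, 96 Hz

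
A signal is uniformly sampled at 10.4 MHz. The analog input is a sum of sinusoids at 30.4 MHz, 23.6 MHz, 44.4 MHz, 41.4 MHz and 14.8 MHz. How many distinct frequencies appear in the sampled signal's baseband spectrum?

fs/2 = 5.2 MHz.
30.4 MHz mod fs = 9.6 MHz.
9.6 MHz > fs/2 = 5.2 MHz, folds to fs − 9.6 MHz = 0.8 MHz.
23.6 MHz mod fs = 2.8 MHz.
2.8 MHz ≤ fs/2 = 5.2 MHz, appears at 2.8 MHz.
44.4 MHz mod fs = 2.8 MHz.
2.8 MHz ≤ fs/2 = 5.2 MHz, appears at 2.8 MHz.
41.4 MHz mod fs = 10.2 MHz.
10.2 MHz > fs/2 = 5.2 MHz, folds to fs − 10.2 MHz = 0.2 MHz.
14.8 MHz mod fs = 4.4 MHz.
4.4 MHz ≤ fs/2 = 5.2 MHz, appears at 4.4 MHz.
Distinct values: {0.2 MHz, 0.8 MHz, 2.8 MHz, 4.4 MHz} → 4.

4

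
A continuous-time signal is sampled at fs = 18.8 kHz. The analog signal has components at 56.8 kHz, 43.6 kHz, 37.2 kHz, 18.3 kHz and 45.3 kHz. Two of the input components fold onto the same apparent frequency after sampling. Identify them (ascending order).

fs/2 = 9.4 kHz.
56.8 kHz mod fs = 0.4 kHz.
0.4 kHz ≤ fs/2 = 9.4 kHz, appears at 0.4 kHz.
43.6 kHz mod fs = 6 kHz.
6 kHz ≤ fs/2 = 9.4 kHz, appears at 6 kHz.
37.2 kHz mod fs = 18.4 kHz.
18.4 kHz > fs/2 = 9.4 kHz, folds to fs − 18.4 kHz = 0.4 kHz.
18.3 kHz > fs/2 = 9.4 kHz, folds to fs − 18.3 kHz = 0.5 kHz.
45.3 kHz mod fs = 7.7 kHz.
7.7 kHz ≤ fs/2 = 9.4 kHz, appears at 7.7 kHz.
37.2 kHz and 56.8 kHz both map to 0.4 kHz.

37.2 kHz, 56.8 kHz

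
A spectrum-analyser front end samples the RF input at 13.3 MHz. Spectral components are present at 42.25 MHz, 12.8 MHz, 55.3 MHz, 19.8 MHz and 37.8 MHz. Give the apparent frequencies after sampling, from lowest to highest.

fs/2 = 6.65 MHz.
42.25 MHz mod fs = 2.35 MHz.
2.35 MHz ≤ fs/2 = 6.65 MHz, appears at 2.35 MHz.
12.8 MHz > fs/2 = 6.65 MHz, folds to fs − 12.8 MHz = 0.5 MHz.
55.3 MHz mod fs = 2.1 MHz.
2.1 MHz ≤ fs/2 = 6.65 MHz, appears at 2.1 MHz.
19.8 MHz mod fs = 6.5 MHz.
6.5 MHz ≤ fs/2 = 6.65 MHz, appears at 6.5 MHz.
37.8 MHz mod fs = 11.2 MHz.
11.2 MHz > fs/2 = 6.65 MHz, folds to fs − 11.2 MHz = 2.1 MHz.
Distinct values: {0.5 MHz, 2.1 MHz, 2.35 MHz, 6.5 MHz}.

0.5 MHz, 2.1 MHz, 2.35 MHz, 6.5 MHz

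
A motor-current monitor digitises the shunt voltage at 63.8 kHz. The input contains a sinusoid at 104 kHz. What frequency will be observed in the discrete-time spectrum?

23.6 kHz

104 kHz mod fs = 40.2 kHz.
40.2 kHz > fs/2 = 31.9 kHz, folds to fs − 40.2 kHz = 23.6 kHz.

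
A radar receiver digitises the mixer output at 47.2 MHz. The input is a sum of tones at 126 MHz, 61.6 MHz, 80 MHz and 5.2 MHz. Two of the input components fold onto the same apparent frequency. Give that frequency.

14.4 MHz

fs/2 = 23.6 MHz.
126 MHz mod fs = 31.6 MHz.
31.6 MHz > fs/2 = 23.6 MHz, folds to fs − 31.6 MHz = 15.6 MHz.
61.6 MHz mod fs = 14.4 MHz.
14.4 MHz ≤ fs/2 = 23.6 MHz, appears at 14.4 MHz.
80 MHz mod fs = 32.8 MHz.
32.8 MHz > fs/2 = 23.6 MHz, folds to fs − 32.8 MHz = 14.4 MHz.
5.2 MHz ≤ fs/2 = 23.6 MHz, passes unchanged.
61.6 MHz and 80 MHz both map to 14.4 MHz.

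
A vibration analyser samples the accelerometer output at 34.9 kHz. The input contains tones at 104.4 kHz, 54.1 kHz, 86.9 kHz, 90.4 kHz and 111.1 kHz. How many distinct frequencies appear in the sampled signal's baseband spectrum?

5

fs/2 = 17.45 kHz.
104.4 kHz mod fs = 34.6 kHz.
34.6 kHz > fs/2 = 17.45 kHz, folds to fs − 34.6 kHz = 0.3 kHz.
54.1 kHz mod fs = 19.2 kHz.
19.2 kHz > fs/2 = 17.45 kHz, folds to fs − 19.2 kHz = 15.7 kHz.
86.9 kHz mod fs = 17.1 kHz.
17.1 kHz ≤ fs/2 = 17.45 kHz, appears at 17.1 kHz.
90.4 kHz mod fs = 20.6 kHz.
20.6 kHz > fs/2 = 17.45 kHz, folds to fs − 20.6 kHz = 14.3 kHz.
111.1 kHz mod fs = 6.4 kHz.
6.4 kHz ≤ fs/2 = 17.45 kHz, appears at 6.4 kHz.
Distinct values: {0.3 kHz, 6.4 kHz, 14.3 kHz, 15.7 kHz, 17.1 kHz} → 5.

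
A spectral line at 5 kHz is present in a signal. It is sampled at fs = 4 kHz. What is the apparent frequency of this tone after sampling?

1 kHz

5 kHz mod fs = 1 kHz.
1 kHz ≤ fs/2 = 2 kHz, appears at 1 kHz.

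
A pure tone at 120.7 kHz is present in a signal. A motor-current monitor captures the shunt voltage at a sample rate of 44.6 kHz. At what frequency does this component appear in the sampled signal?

120.7 kHz mod fs = 31.5 kHz.
31.5 kHz > fs/2 = 22.3 kHz, folds to fs − 31.5 kHz = 13.1 kHz.

13.1 kHz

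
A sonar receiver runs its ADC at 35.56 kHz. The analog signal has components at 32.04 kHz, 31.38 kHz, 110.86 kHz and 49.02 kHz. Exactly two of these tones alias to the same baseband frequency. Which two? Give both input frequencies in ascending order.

31.38 kHz, 110.86 kHz

fs/2 = 17.78 kHz.
32.04 kHz > fs/2 = 17.78 kHz, folds to fs − 32.04 kHz = 3.52 kHz.
31.38 kHz > fs/2 = 17.78 kHz, folds to fs − 31.38 kHz = 4.18 kHz.
110.86 kHz mod fs = 4.18 kHz.
4.18 kHz ≤ fs/2 = 17.78 kHz, appears at 4.18 kHz.
49.02 kHz mod fs = 13.46 kHz.
13.46 kHz ≤ fs/2 = 17.78 kHz, appears at 13.46 kHz.
31.38 kHz and 110.86 kHz both map to 4.18 kHz.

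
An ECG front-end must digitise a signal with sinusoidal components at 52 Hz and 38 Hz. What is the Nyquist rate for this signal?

104 Hz

Highest-frequency component: 52 Hz.
Nyquist rate = 2 × 52 Hz = 104 Hz.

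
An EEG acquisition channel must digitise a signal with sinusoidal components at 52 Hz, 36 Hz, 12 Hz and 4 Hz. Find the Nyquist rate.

Highest-frequency component: 52 Hz.
Nyquist rate = 2 × 52 Hz = 104 Hz.

104 Hz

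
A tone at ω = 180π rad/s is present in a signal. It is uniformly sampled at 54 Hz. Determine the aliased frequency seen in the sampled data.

18 Hz

ω = 180π rad/s → f = ω/(2π) = 90 Hz.
90 Hz mod fs = 36 Hz.
36 Hz > fs/2 = 27 Hz, folds to fs − 36 Hz = 18 Hz.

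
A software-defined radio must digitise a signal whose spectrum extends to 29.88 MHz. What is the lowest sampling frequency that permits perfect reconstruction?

59.76 MHz

Nyquist rate = 2 × 29.88 MHz = 59.76 MHz.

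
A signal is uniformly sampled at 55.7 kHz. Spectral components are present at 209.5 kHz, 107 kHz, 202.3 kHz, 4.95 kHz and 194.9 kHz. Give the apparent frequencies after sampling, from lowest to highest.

fs/2 = 27.85 kHz.
209.5 kHz mod fs = 42.4 kHz.
42.4 kHz > fs/2 = 27.85 kHz, folds to fs − 42.4 kHz = 13.3 kHz.
107 kHz mod fs = 51.3 kHz.
51.3 kHz > fs/2 = 27.85 kHz, folds to fs − 51.3 kHz = 4.4 kHz.
202.3 kHz mod fs = 35.2 kHz.
35.2 kHz > fs/2 = 27.85 kHz, folds to fs − 35.2 kHz = 20.5 kHz.
4.95 kHz ≤ fs/2 = 27.85 kHz, passes unchanged.
194.9 kHz mod fs = 27.8 kHz.
27.8 kHz ≤ fs/2 = 27.85 kHz, appears at 27.8 kHz.
Distinct values: {4.4 kHz, 4.95 kHz, 13.3 kHz, 20.5 kHz, 27.8 kHz}.

4.4 kHz, 4.95 kHz, 13.3 kHz, 20.5 kHz, 27.8 kHz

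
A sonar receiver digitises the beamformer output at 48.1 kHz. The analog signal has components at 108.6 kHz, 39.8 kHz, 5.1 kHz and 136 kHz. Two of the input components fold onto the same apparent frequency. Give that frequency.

8.3 kHz

fs/2 = 24.05 kHz.
108.6 kHz mod fs = 12.4 kHz.
12.4 kHz ≤ fs/2 = 24.05 kHz, appears at 12.4 kHz.
39.8 kHz > fs/2 = 24.05 kHz, folds to fs − 39.8 kHz = 8.3 kHz.
5.1 kHz ≤ fs/2 = 24.05 kHz, passes unchanged.
136 kHz mod fs = 39.8 kHz.
39.8 kHz > fs/2 = 24.05 kHz, folds to fs − 39.8 kHz = 8.3 kHz.
39.8 kHz and 136 kHz both map to 8.3 kHz.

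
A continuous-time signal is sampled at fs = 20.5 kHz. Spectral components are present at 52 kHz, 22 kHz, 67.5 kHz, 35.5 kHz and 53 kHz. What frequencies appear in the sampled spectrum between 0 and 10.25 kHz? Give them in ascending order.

fs/2 = 10.25 kHz.
52 kHz mod fs = 11 kHz.
11 kHz > fs/2 = 10.25 kHz, folds to fs − 11 kHz = 9.5 kHz.
22 kHz mod fs = 1.5 kHz.
1.5 kHz ≤ fs/2 = 10.25 kHz, appears at 1.5 kHz.
67.5 kHz mod fs = 6 kHz.
6 kHz ≤ fs/2 = 10.25 kHz, appears at 6 kHz.
35.5 kHz mod fs = 15 kHz.
15 kHz > fs/2 = 10.25 kHz, folds to fs − 15 kHz = 5.5 kHz.
53 kHz mod fs = 12 kHz.
12 kHz > fs/2 = 10.25 kHz, folds to fs − 12 kHz = 8.5 kHz.
Distinct values: {1.5 kHz, 5.5 kHz, 6 kHz, 8.5 kHz, 9.5 kHz}.

1.5 kHz, 5.5 kHz, 6 kHz, 8.5 kHz, 9.5 kHz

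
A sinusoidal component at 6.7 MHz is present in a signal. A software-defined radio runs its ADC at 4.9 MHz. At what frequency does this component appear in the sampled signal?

6.7 MHz mod fs = 1.8 MHz.
1.8 MHz ≤ fs/2 = 2.45 MHz, appears at 1.8 MHz.

1.8 MHz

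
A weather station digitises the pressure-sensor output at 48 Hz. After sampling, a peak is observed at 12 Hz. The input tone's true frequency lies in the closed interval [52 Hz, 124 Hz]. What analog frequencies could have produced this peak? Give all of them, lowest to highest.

Frequencies that alias to 12 Hz are k·fs ± 12 Hz for integer k ≥ 0.
k=0: 12 Hz.
k=1: 36 Hz, 60 Hz.
k=2: 84 Hz, 108 Hz.
k=3: 132 Hz, 156 Hz.
Within [52 Hz, 124 Hz]: 60 Hz, 84 Hz, 108 Hz.

60 Hz, 84 Hz, 108 Hz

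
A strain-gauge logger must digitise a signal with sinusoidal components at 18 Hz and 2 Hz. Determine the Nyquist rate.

Highest-frequency component: 18 Hz.
Nyquist rate = 2 × 18 Hz = 36 Hz.

36 Hz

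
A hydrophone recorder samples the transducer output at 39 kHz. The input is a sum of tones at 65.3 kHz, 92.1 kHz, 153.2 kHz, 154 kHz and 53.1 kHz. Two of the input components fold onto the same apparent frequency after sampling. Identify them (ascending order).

fs/2 = 19.5 kHz.
65.3 kHz mod fs = 26.3 kHz.
26.3 kHz > fs/2 = 19.5 kHz, folds to fs − 26.3 kHz = 12.7 kHz.
92.1 kHz mod fs = 14.1 kHz.
14.1 kHz ≤ fs/2 = 19.5 kHz, appears at 14.1 kHz.
153.2 kHz mod fs = 36.2 kHz.
36.2 kHz > fs/2 = 19.5 kHz, folds to fs − 36.2 kHz = 2.8 kHz.
154 kHz mod fs = 37 kHz.
37 kHz > fs/2 = 19.5 kHz, folds to fs − 37 kHz = 2 kHz.
53.1 kHz mod fs = 14.1 kHz.
14.1 kHz ≤ fs/2 = 19.5 kHz, appears at 14.1 kHz.
53.1 kHz and 92.1 kHz both map to 14.1 kHz.

53.1 kHz, 92.1 kHz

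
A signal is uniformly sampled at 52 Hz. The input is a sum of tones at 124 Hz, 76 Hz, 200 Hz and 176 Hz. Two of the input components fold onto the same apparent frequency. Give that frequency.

fs/2 = 26 Hz.
124 Hz mod fs = 20 Hz.
20 Hz ≤ fs/2 = 26 Hz, appears at 20 Hz.
76 Hz mod fs = 24 Hz.
24 Hz ≤ fs/2 = 26 Hz, appears at 24 Hz.
200 Hz mod fs = 44 Hz.
44 Hz > fs/2 = 26 Hz, folds to fs − 44 Hz = 8 Hz.
176 Hz mod fs = 20 Hz.
20 Hz ≤ fs/2 = 26 Hz, appears at 20 Hz.
124 Hz and 176 Hz both map to 20 Hz.

20 Hz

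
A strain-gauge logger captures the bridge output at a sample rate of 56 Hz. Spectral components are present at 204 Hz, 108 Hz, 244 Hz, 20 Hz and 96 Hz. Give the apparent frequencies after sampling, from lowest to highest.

4 Hz, 16 Hz, 20 Hz

fs/2 = 28 Hz.
204 Hz mod fs = 36 Hz.
36 Hz > fs/2 = 28 Hz, folds to fs − 36 Hz = 20 Hz.
108 Hz mod fs = 52 Hz.
52 Hz > fs/2 = 28 Hz, folds to fs − 52 Hz = 4 Hz.
244 Hz mod fs = 20 Hz.
20 Hz ≤ fs/2 = 28 Hz, appears at 20 Hz.
20 Hz ≤ fs/2 = 28 Hz, passes unchanged.
96 Hz mod fs = 40 Hz.
40 Hz > fs/2 = 28 Hz, folds to fs − 40 Hz = 16 Hz.
Distinct values: {4 Hz, 16 Hz, 20 Hz}.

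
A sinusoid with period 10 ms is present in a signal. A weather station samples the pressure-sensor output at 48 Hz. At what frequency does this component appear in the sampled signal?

T = 10 ms → f = 1/T = 100 Hz.
100 Hz mod fs = 4 Hz.
4 Hz ≤ fs/2 = 24 Hz, appears at 4 Hz.

4 Hz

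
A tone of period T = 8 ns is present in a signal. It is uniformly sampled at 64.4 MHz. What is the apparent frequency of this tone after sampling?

3.8 MHz

T = 8 ns → f = 1/T = 125 MHz.
125 MHz mod fs = 60.6 MHz.
60.6 MHz > fs/2 = 32.2 MHz, folds to fs − 60.6 MHz = 3.8 MHz.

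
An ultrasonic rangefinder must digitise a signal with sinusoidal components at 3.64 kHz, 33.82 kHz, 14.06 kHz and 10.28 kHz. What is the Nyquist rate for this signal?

67.64 kHz

Highest-frequency component: 33.82 kHz.
Nyquist rate = 2 × 33.82 kHz = 67.64 kHz.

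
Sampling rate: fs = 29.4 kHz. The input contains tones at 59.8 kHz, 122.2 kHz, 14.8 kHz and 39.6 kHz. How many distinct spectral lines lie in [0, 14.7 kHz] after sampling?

fs/2 = 14.7 kHz.
59.8 kHz mod fs = 1 kHz.
1 kHz ≤ fs/2 = 14.7 kHz, appears at 1 kHz.
122.2 kHz mod fs = 4.6 kHz.
4.6 kHz ≤ fs/2 = 14.7 kHz, appears at 4.6 kHz.
14.8 kHz > fs/2 = 14.7 kHz, folds to fs − 14.8 kHz = 14.6 kHz.
39.6 kHz mod fs = 10.2 kHz.
10.2 kHz ≤ fs/2 = 14.7 kHz, appears at 10.2 kHz.
Distinct values: {1 kHz, 4.6 kHz, 10.2 kHz, 14.6 kHz} → 4.

4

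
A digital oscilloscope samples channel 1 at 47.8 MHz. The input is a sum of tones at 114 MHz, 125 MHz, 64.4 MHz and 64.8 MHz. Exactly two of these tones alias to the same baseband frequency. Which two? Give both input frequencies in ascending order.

114 MHz, 125 MHz

fs/2 = 23.9 MHz.
114 MHz mod fs = 18.4 MHz.
18.4 MHz ≤ fs/2 = 23.9 MHz, appears at 18.4 MHz.
125 MHz mod fs = 29.4 MHz.
29.4 MHz > fs/2 = 23.9 MHz, folds to fs − 29.4 MHz = 18.4 MHz.
64.4 MHz mod fs = 16.6 MHz.
16.6 MHz ≤ fs/2 = 23.9 MHz, appears at 16.6 MHz.
64.8 MHz mod fs = 17 MHz.
17 MHz ≤ fs/2 = 23.9 MHz, appears at 17 MHz.
114 MHz and 125 MHz both map to 18.4 MHz.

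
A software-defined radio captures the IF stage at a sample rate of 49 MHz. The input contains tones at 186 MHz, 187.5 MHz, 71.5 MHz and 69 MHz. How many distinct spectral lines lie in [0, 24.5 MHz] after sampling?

4

fs/2 = 24.5 MHz.
186 MHz mod fs = 39 MHz.
39 MHz > fs/2 = 24.5 MHz, folds to fs − 39 MHz = 10 MHz.
187.5 MHz mod fs = 40.5 MHz.
40.5 MHz > fs/2 = 24.5 MHz, folds to fs − 40.5 MHz = 8.5 MHz.
71.5 MHz mod fs = 22.5 MHz.
22.5 MHz ≤ fs/2 = 24.5 MHz, appears at 22.5 MHz.
69 MHz mod fs = 20 MHz.
20 MHz ≤ fs/2 = 24.5 MHz, appears at 20 MHz.
Distinct values: {8.5 MHz, 10 MHz, 20 MHz, 22.5 MHz} → 4.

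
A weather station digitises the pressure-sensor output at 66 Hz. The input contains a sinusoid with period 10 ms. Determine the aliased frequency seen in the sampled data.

32 Hz

T = 10 ms → f = 1/T = 100 Hz.
100 Hz mod fs = 34 Hz.
34 Hz > fs/2 = 33 Hz, folds to fs − 34 Hz = 32 Hz.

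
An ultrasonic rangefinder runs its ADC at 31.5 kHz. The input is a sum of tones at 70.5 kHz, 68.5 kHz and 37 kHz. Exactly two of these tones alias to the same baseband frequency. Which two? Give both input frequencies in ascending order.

fs/2 = 15.75 kHz.
70.5 kHz mod fs = 7.5 kHz.
7.5 kHz ≤ fs/2 = 15.75 kHz, appears at 7.5 kHz.
68.5 kHz mod fs = 5.5 kHz.
5.5 kHz ≤ fs/2 = 15.75 kHz, appears at 5.5 kHz.
37 kHz mod fs = 5.5 kHz.
5.5 kHz ≤ fs/2 = 15.75 kHz, appears at 5.5 kHz.
37 kHz and 68.5 kHz both map to 5.5 kHz.

37 kHz, 68.5 kHz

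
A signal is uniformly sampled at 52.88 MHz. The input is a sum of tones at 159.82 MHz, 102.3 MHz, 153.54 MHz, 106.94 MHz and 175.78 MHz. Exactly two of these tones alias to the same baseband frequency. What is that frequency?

fs/2 = 26.44 MHz.
159.82 MHz mod fs = 1.18 MHz.
1.18 MHz ≤ fs/2 = 26.44 MHz, appears at 1.18 MHz.
102.3 MHz mod fs = 49.42 MHz.
49.42 MHz > fs/2 = 26.44 MHz, folds to fs − 49.42 MHz = 3.46 MHz.
153.54 MHz mod fs = 47.78 MHz.
47.78 MHz > fs/2 = 26.44 MHz, folds to fs − 47.78 MHz = 5.1 MHz.
106.94 MHz mod fs = 1.18 MHz.
1.18 MHz ≤ fs/2 = 26.44 MHz, appears at 1.18 MHz.
175.78 MHz mod fs = 17.14 MHz.
17.14 MHz ≤ fs/2 = 26.44 MHz, appears at 17.14 MHz.
106.94 MHz and 159.82 MHz both map to 1.18 MHz.

1.18 MHz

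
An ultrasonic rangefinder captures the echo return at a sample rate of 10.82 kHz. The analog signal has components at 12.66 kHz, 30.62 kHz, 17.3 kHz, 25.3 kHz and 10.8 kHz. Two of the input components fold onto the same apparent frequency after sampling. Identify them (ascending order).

fs/2 = 5.41 kHz.
12.66 kHz mod fs = 1.84 kHz.
1.84 kHz ≤ fs/2 = 5.41 kHz, appears at 1.84 kHz.
30.62 kHz mod fs = 8.98 kHz.
8.98 kHz > fs/2 = 5.41 kHz, folds to fs − 8.98 kHz = 1.84 kHz.
17.3 kHz mod fs = 6.48 kHz.
6.48 kHz > fs/2 = 5.41 kHz, folds to fs − 6.48 kHz = 4.34 kHz.
25.3 kHz mod fs = 3.66 kHz.
3.66 kHz ≤ fs/2 = 5.41 kHz, appears at 3.66 kHz.
10.8 kHz > fs/2 = 5.41 kHz, folds to fs − 10.8 kHz = 0.02 kHz.
12.66 kHz and 30.62 kHz both map to 1.84 kHz.

12.66 kHz, 30.62 kHz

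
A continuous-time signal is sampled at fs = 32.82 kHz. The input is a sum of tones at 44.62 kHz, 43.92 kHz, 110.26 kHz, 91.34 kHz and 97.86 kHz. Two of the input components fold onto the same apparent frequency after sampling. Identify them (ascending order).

44.62 kHz, 110.26 kHz

fs/2 = 16.41 kHz.
44.62 kHz mod fs = 11.8 kHz.
11.8 kHz ≤ fs/2 = 16.41 kHz, appears at 11.8 kHz.
43.92 kHz mod fs = 11.1 kHz.
11.1 kHz ≤ fs/2 = 16.41 kHz, appears at 11.1 kHz.
110.26 kHz mod fs = 11.8 kHz.
11.8 kHz ≤ fs/2 = 16.41 kHz, appears at 11.8 kHz.
91.34 kHz mod fs = 25.7 kHz.
25.7 kHz > fs/2 = 16.41 kHz, folds to fs − 25.7 kHz = 7.12 kHz.
97.86 kHz mod fs = 32.22 kHz.
32.22 kHz > fs/2 = 16.41 kHz, folds to fs − 32.22 kHz = 0.6 kHz.
44.62 kHz and 110.26 kHz both map to 11.8 kHz.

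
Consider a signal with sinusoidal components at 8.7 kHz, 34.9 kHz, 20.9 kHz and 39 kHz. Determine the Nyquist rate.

Highest-frequency component: 39 kHz.
Nyquist rate = 2 × 39 kHz = 78 kHz.

78 kHz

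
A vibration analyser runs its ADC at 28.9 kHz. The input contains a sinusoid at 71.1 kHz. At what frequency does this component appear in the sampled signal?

71.1 kHz mod fs = 13.3 kHz.
13.3 kHz ≤ fs/2 = 14.45 kHz, appears at 13.3 kHz.

13.3 kHz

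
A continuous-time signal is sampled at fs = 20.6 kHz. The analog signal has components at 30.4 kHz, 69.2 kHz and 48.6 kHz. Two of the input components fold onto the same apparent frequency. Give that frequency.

7.4 kHz

fs/2 = 10.3 kHz.
30.4 kHz mod fs = 9.8 kHz.
9.8 kHz ≤ fs/2 = 10.3 kHz, appears at 9.8 kHz.
69.2 kHz mod fs = 7.4 kHz.
7.4 kHz ≤ fs/2 = 10.3 kHz, appears at 7.4 kHz.
48.6 kHz mod fs = 7.4 kHz.
7.4 kHz ≤ fs/2 = 10.3 kHz, appears at 7.4 kHz.
48.6 kHz and 69.2 kHz both map to 7.4 kHz.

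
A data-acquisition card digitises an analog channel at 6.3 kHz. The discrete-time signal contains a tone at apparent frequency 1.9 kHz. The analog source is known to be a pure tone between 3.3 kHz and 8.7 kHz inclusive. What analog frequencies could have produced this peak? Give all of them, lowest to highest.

Frequencies that alias to 1.9 kHz are k·fs ± 1.9 kHz for integer k ≥ 0.
k=0: 1.9 kHz.
k=1: 4.4 kHz, 8.2 kHz.
k=2: 10.7 kHz, 14.5 kHz.
Within [3.3 kHz, 8.7 kHz]: 4.4 kHz, 8.2 kHz.

4.4 kHz, 8.2 kHz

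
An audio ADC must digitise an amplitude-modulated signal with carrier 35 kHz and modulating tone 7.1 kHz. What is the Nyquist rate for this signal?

AM sidebands sit at fc ± fm = 27.9 kHz and 42.1 kHz.
Highest-frequency component: 42.1 kHz.
Nyquist rate = 2 × 42.1 kHz = 84.2 kHz.

84.2 kHz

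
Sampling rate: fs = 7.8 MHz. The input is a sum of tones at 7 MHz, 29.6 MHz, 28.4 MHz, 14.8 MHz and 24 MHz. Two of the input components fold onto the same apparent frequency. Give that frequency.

fs/2 = 3.9 MHz.
7 MHz > fs/2 = 3.9 MHz, folds to fs − 7 MHz = 0.8 MHz.
29.6 MHz mod fs = 6.2 MHz.
6.2 MHz > fs/2 = 3.9 MHz, folds to fs − 6.2 MHz = 1.6 MHz.
28.4 MHz mod fs = 5 MHz.
5 MHz > fs/2 = 3.9 MHz, folds to fs − 5 MHz = 2.8 MHz.
14.8 MHz mod fs = 7 MHz.
7 MHz > fs/2 = 3.9 MHz, folds to fs − 7 MHz = 0.8 MHz.
24 MHz mod fs = 0.6 MHz.
0.6 MHz ≤ fs/2 = 3.9 MHz, appears at 0.6 MHz.
7 MHz and 14.8 MHz both map to 0.8 MHz.

0.8 MHz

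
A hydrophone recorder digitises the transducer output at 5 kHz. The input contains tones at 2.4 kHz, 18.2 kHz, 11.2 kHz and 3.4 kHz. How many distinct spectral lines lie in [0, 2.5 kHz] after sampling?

fs/2 = 2.5 kHz.
2.4 kHz ≤ fs/2 = 2.5 kHz, passes unchanged.
18.2 kHz mod fs = 3.2 kHz.
3.2 kHz > fs/2 = 2.5 kHz, folds to fs − 3.2 kHz = 1.8 kHz.
11.2 kHz mod fs = 1.2 kHz.
1.2 kHz ≤ fs/2 = 2.5 kHz, appears at 1.2 kHz.
3.4 kHz > fs/2 = 2.5 kHz, folds to fs − 3.4 kHz = 1.6 kHz.
Distinct values: {1.2 kHz, 1.6 kHz, 1.8 kHz, 2.4 kHz} → 4.

4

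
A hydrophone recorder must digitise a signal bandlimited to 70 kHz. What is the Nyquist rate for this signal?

Nyquist rate = 2 × 70 kHz = 140 kHz.

140 kHz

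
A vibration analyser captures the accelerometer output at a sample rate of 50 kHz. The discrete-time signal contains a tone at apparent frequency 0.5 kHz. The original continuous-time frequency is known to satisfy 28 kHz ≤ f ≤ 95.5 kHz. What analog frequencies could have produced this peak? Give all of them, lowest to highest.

49.5 kHz, 50.5 kHz

Frequencies that alias to 0.5 kHz are k·fs ± 0.5 kHz for integer k ≥ 0.
k=0: 0.5 kHz.
k=1: 49.5 kHz, 50.5 kHz.
k=2: 99.5 kHz, 100.5 kHz.
Within [28 kHz, 95.5 kHz]: 49.5 kHz, 50.5 kHz.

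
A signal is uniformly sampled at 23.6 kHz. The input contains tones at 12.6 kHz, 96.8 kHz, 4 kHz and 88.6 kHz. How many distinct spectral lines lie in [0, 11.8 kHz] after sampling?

fs/2 = 11.8 kHz.
12.6 kHz > fs/2 = 11.8 kHz, folds to fs − 12.6 kHz = 11 kHz.
96.8 kHz mod fs = 2.4 kHz.
2.4 kHz ≤ fs/2 = 11.8 kHz, appears at 2.4 kHz.
4 kHz ≤ fs/2 = 11.8 kHz, passes unchanged.
88.6 kHz mod fs = 17.8 kHz.
17.8 kHz > fs/2 = 11.8 kHz, folds to fs − 17.8 kHz = 5.8 kHz.
Distinct values: {2.4 kHz, 4 kHz, 5.8 kHz, 11 kHz} → 4.

4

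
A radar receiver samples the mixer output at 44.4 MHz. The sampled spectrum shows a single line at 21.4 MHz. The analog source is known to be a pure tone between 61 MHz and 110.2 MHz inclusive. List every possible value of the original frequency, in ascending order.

65.8 MHz, 67.4 MHz, 110.2 MHz

Frequencies that alias to 21.4 MHz are k·fs ± 21.4 MHz for integer k ≥ 0.
k=0: 21.4 MHz.
k=1: 23 MHz, 65.8 MHz.
k=2: 67.4 MHz, 110.2 MHz.
k=3: 111.8 MHz, 154.6 MHz.
Within [61 MHz, 110.2 MHz]: 65.8 MHz, 67.4 MHz, 110.2 MHz.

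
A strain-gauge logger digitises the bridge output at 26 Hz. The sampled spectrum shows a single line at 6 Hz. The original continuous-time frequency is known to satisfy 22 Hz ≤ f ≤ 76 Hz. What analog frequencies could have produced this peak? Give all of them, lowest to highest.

32 Hz, 46 Hz, 58 Hz, 72 Hz

Frequencies that alias to 6 Hz are k·fs ± 6 Hz for integer k ≥ 0.
k=0: 6 Hz.
k=1: 20 Hz, 32 Hz.
k=2: 46 Hz, 58 Hz.
k=3: 72 Hz, 84 Hz.
k=4: 98 Hz, 110 Hz.
Within [22 Hz, 76 Hz]: 32 Hz, 46 Hz, 58 Hz, 72 Hz.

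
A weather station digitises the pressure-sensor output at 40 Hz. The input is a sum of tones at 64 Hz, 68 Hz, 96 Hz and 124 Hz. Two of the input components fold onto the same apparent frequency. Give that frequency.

fs/2 = 20 Hz.
64 Hz mod fs = 24 Hz.
24 Hz > fs/2 = 20 Hz, folds to fs − 24 Hz = 16 Hz.
68 Hz mod fs = 28 Hz.
28 Hz > fs/2 = 20 Hz, folds to fs − 28 Hz = 12 Hz.
96 Hz mod fs = 16 Hz.
16 Hz ≤ fs/2 = 20 Hz, appears at 16 Hz.
124 Hz mod fs = 4 Hz.
4 Hz ≤ fs/2 = 20 Hz, appears at 4 Hz.
64 Hz and 96 Hz both map to 16 Hz.

16 Hz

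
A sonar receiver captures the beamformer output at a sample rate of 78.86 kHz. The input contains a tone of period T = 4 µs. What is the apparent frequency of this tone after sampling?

13.42 kHz

T = 4 µs → f = 1/T = 250 kHz.
250 kHz mod fs = 13.42 kHz.
13.42 kHz ≤ fs/2 = 39.43 kHz, appears at 13.42 kHz.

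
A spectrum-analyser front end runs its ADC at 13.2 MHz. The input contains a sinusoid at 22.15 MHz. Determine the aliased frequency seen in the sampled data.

4.25 MHz

22.15 MHz mod fs = 8.95 MHz.
8.95 MHz > fs/2 = 6.6 MHz, folds to fs − 8.95 MHz = 4.25 MHz.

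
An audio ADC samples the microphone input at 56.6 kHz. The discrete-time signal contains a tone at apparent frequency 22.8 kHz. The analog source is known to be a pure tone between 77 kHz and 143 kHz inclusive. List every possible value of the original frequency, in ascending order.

Frequencies that alias to 22.8 kHz are k·fs ± 22.8 kHz for integer k ≥ 0.
k=0: 22.8 kHz.
k=1: 33.8 kHz, 79.4 kHz.
k=2: 90.4 kHz, 136 kHz.
k=3: 147 kHz, 192.6 kHz.
Within [77 kHz, 143 kHz]: 79.4 kHz, 90.4 kHz, 136 kHz.

79.4 kHz, 90.4 kHz, 136 kHz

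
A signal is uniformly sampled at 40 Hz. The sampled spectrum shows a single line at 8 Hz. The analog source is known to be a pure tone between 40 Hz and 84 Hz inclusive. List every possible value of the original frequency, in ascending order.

48 Hz, 72 Hz

Frequencies that alias to 8 Hz are k·fs ± 8 Hz for integer k ≥ 0.
k=0: 8 Hz.
k=1: 32 Hz, 48 Hz.
k=2: 72 Hz, 88 Hz.
k=3: 112 Hz, 128 Hz.
Within [40 Hz, 84 Hz]: 48 Hz, 72 Hz.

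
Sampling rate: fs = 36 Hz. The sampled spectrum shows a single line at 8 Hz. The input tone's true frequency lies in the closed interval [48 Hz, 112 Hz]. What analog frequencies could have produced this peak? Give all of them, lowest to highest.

Frequencies that alias to 8 Hz are k·fs ± 8 Hz for integer k ≥ 0.
k=0: 8 Hz.
k=1: 28 Hz, 44 Hz.
k=2: 64 Hz, 80 Hz.
k=3: 100 Hz, 116 Hz.
k=4: 136 Hz, 152 Hz.
Within [48 Hz, 112 Hz]: 64 Hz, 80 Hz, 100 Hz.

64 Hz, 80 Hz, 100 Hz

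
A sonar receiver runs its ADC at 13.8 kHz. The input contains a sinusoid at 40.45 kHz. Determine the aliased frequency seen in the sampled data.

40.45 kHz mod fs = 12.85 kHz.
12.85 kHz > fs/2 = 6.9 kHz, folds to fs − 12.85 kHz = 0.95 kHz.

0.95 kHz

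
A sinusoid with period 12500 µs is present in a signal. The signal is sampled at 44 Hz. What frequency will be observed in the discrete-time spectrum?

T = 12500 µs → f = 1/T = 80 Hz.
80 Hz mod fs = 36 Hz.
36 Hz > fs/2 = 22 Hz, folds to fs − 36 Hz = 8 Hz.

8 Hz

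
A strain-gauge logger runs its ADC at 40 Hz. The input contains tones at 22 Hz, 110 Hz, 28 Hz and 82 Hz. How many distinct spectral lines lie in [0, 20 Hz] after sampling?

4

fs/2 = 20 Hz.
22 Hz > fs/2 = 20 Hz, folds to fs − 22 Hz = 18 Hz.
110 Hz mod fs = 30 Hz.
30 Hz > fs/2 = 20 Hz, folds to fs − 30 Hz = 10 Hz.
28 Hz > fs/2 = 20 Hz, folds to fs − 28 Hz = 12 Hz.
82 Hz mod fs = 2 Hz.
2 Hz ≤ fs/2 = 20 Hz, appears at 2 Hz.
Distinct values: {2 Hz, 10 Hz, 12 Hz, 18 Hz} → 4.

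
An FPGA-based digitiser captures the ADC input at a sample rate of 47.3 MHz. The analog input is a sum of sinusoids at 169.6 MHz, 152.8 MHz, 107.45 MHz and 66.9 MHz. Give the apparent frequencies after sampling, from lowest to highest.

fs/2 = 23.65 MHz.
169.6 MHz mod fs = 27.7 MHz.
27.7 MHz > fs/2 = 23.65 MHz, folds to fs − 27.7 MHz = 19.6 MHz.
152.8 MHz mod fs = 10.9 MHz.
10.9 MHz ≤ fs/2 = 23.65 MHz, appears at 10.9 MHz.
107.45 MHz mod fs = 12.85 MHz.
12.85 MHz ≤ fs/2 = 23.65 MHz, appears at 12.85 MHz.
66.9 MHz mod fs = 19.6 MHz.
19.6 MHz ≤ fs/2 = 23.65 MHz, appears at 19.6 MHz.
Distinct values: {10.9 MHz, 12.85 MHz, 19.6 MHz}.

10.9 MHz, 12.85 MHz, 19.6 MHz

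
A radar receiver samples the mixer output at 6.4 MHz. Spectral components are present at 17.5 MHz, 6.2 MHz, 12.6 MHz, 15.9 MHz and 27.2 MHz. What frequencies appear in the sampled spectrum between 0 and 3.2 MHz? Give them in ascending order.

fs/2 = 3.2 MHz.
17.5 MHz mod fs = 4.7 MHz.
4.7 MHz > fs/2 = 3.2 MHz, folds to fs − 4.7 MHz = 1.7 MHz.
6.2 MHz > fs/2 = 3.2 MHz, folds to fs − 6.2 MHz = 0.2 MHz.
12.6 MHz mod fs = 6.2 MHz.
6.2 MHz > fs/2 = 3.2 MHz, folds to fs − 6.2 MHz = 0.2 MHz.
15.9 MHz mod fs = 3.1 MHz.
3.1 MHz ≤ fs/2 = 3.2 MHz, appears at 3.1 MHz.
27.2 MHz mod fs = 1.6 MHz.
1.6 MHz ≤ fs/2 = 3.2 MHz, appears at 1.6 MHz.
Distinct values: {0.2 MHz, 1.6 MHz, 1.7 MHz, 3.1 MHz}.

0.2 MHz, 1.6 MHz, 1.7 MHz, 3.1 MHz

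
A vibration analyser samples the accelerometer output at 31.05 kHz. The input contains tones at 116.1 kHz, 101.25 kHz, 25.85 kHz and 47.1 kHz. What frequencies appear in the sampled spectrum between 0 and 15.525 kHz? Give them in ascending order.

5.2 kHz, 8.1 kHz, 15 kHz

fs/2 = 15.525 kHz.
116.1 kHz mod fs = 22.95 kHz.
22.95 kHz > fs/2 = 15.525 kHz, folds to fs − 22.95 kHz = 8.1 kHz.
101.25 kHz mod fs = 8.1 kHz.
8.1 kHz ≤ fs/2 = 15.525 kHz, appears at 8.1 kHz.
25.85 kHz > fs/2 = 15.525 kHz, folds to fs − 25.85 kHz = 5.2 kHz.
47.1 kHz mod fs = 16.05 kHz.
16.05 kHz > fs/2 = 15.525 kHz, folds to fs − 16.05 kHz = 15 kHz.
Distinct values: {5.2 kHz, 8.1 kHz, 15 kHz}.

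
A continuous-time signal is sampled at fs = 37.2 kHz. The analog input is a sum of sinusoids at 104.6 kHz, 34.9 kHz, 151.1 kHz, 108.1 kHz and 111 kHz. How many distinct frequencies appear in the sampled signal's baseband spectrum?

fs/2 = 18.6 kHz.
104.6 kHz mod fs = 30.2 kHz.
30.2 kHz > fs/2 = 18.6 kHz, folds to fs − 30.2 kHz = 7 kHz.
34.9 kHz > fs/2 = 18.6 kHz, folds to fs − 34.9 kHz = 2.3 kHz.
151.1 kHz mod fs = 2.3 kHz.
2.3 kHz ≤ fs/2 = 18.6 kHz, appears at 2.3 kHz.
108.1 kHz mod fs = 33.7 kHz.
33.7 kHz > fs/2 = 18.6 kHz, folds to fs − 33.7 kHz = 3.5 kHz.
111 kHz mod fs = 36.6 kHz.
36.6 kHz > fs/2 = 18.6 kHz, folds to fs − 36.6 kHz = 0.6 kHz.
Distinct values: {0.6 kHz, 2.3 kHz, 3.5 kHz, 7 kHz} → 4.

4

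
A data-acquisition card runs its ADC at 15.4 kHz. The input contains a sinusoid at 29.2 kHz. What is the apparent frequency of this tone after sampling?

1.6 kHz

29.2 kHz mod fs = 13.8 kHz.
13.8 kHz > fs/2 = 7.7 kHz, folds to fs − 13.8 kHz = 1.6 kHz.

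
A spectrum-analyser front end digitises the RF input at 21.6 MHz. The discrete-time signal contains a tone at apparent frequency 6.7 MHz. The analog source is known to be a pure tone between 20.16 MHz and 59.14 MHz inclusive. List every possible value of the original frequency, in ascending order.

28.3 MHz, 36.5 MHz, 49.9 MHz, 58.1 MHz

Frequencies that alias to 6.7 MHz are k·fs ± 6.7 MHz for integer k ≥ 0.
k=0: 6.7 MHz.
k=1: 14.9 MHz, 28.3 MHz.
k=2: 36.5 MHz, 49.9 MHz.
k=3: 58.1 MHz, 71.5 MHz.
k=4: 79.7 MHz, 93.1 MHz.
Within [20.16 MHz, 59.14 MHz]: 28.3 MHz, 36.5 MHz, 49.9 MHz, 58.1 MHz.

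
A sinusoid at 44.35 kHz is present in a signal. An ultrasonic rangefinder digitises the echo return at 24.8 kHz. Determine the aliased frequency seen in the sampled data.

5.25 kHz

44.35 kHz mod fs = 19.55 kHz.
19.55 kHz > fs/2 = 12.4 kHz, folds to fs − 19.55 kHz = 5.25 kHz.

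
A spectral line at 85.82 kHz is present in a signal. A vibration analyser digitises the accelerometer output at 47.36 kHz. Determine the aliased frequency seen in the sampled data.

8.9 kHz

85.82 kHz mod fs = 38.46 kHz.
38.46 kHz > fs/2 = 23.68 kHz, folds to fs − 38.46 kHz = 8.9 kHz.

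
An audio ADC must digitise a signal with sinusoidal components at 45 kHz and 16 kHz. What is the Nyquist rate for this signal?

90 kHz

Highest-frequency component: 45 kHz.
Nyquist rate = 2 × 45 kHz = 90 kHz.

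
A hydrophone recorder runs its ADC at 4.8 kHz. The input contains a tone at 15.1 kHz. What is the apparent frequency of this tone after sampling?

0.7 kHz

15.1 kHz mod fs = 0.7 kHz.
0.7 kHz ≤ fs/2 = 2.4 kHz, appears at 0.7 kHz.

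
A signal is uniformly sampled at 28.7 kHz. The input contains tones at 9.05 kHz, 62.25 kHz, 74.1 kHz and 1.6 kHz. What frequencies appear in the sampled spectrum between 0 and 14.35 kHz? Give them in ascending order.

fs/2 = 14.35 kHz.
9.05 kHz ≤ fs/2 = 14.35 kHz, passes unchanged.
62.25 kHz mod fs = 4.85 kHz.
4.85 kHz ≤ fs/2 = 14.35 kHz, appears at 4.85 kHz.
74.1 kHz mod fs = 16.7 kHz.
16.7 kHz > fs/2 = 14.35 kHz, folds to fs − 16.7 kHz = 12 kHz.
1.6 kHz ≤ fs/2 = 14.35 kHz, passes unchanged.
Distinct values: {1.6 kHz, 4.85 kHz, 9.05 kHz, 12 kHz}.

1.6 kHz, 4.85 kHz, 9.05 kHz, 12 kHz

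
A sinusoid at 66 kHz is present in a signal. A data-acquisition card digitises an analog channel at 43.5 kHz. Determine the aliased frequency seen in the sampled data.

66 kHz mod fs = 22.5 kHz.
22.5 kHz > fs/2 = 21.75 kHz, folds to fs − 22.5 kHz = 21 kHz.

21 kHz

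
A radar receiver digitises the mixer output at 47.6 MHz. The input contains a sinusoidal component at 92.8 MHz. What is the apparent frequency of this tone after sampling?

92.8 MHz mod fs = 45.2 MHz.
45.2 MHz > fs/2 = 23.8 MHz, folds to fs − 45.2 MHz = 2.4 MHz.

2.4 MHz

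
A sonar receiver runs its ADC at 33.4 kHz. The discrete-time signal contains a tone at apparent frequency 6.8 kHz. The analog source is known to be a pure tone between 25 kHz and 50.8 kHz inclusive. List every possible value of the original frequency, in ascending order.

26.6 kHz, 40.2 kHz

Frequencies that alias to 6.8 kHz are k·fs ± 6.8 kHz for integer k ≥ 0.
k=0: 6.8 kHz.
k=1: 26.6 kHz, 40.2 kHz.
k=2: 60 kHz, 73.6 kHz.
Within [25 kHz, 50.8 kHz]: 26.6 kHz, 40.2 kHz.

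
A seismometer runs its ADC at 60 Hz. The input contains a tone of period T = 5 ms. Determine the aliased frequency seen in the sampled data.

20 Hz

T = 5 ms → f = 1/T = 200 Hz.
200 Hz mod fs = 20 Hz.
20 Hz ≤ fs/2 = 30 Hz, appears at 20 Hz.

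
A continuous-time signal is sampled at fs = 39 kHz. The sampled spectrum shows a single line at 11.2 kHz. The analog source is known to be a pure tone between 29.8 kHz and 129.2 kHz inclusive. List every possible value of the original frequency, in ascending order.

50.2 kHz, 66.8 kHz, 89.2 kHz, 105.8 kHz, 128.2 kHz

Frequencies that alias to 11.2 kHz are k·fs ± 11.2 kHz for integer k ≥ 0.
k=0: 11.2 kHz.
k=1: 27.8 kHz, 50.2 kHz.
k=2: 66.8 kHz, 89.2 kHz.
k=3: 105.8 kHz, 128.2 kHz.
k=4: 144.8 kHz, 167.2 kHz.
Within [29.8 kHz, 129.2 kHz]: 50.2 kHz, 66.8 kHz, 89.2 kHz, 105.8 kHz, 128.2 kHz.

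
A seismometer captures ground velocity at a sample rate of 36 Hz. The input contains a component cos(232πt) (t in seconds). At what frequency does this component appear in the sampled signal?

8 Hz

ω = 232π rad/s → f = ω/(2π) = 116 Hz.
116 Hz mod fs = 8 Hz.
8 Hz ≤ fs/2 = 18 Hz, appears at 8 Hz.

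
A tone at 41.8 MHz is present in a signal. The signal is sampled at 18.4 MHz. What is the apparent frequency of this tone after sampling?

5 MHz

41.8 MHz mod fs = 5 MHz.
5 MHz ≤ fs/2 = 9.2 MHz, appears at 5 MHz.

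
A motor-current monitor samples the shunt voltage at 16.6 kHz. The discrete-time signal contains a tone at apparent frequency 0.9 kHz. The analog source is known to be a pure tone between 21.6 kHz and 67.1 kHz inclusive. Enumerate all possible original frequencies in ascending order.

Frequencies that alias to 0.9 kHz are k·fs ± 0.9 kHz for integer k ≥ 0.
k=0: 0.9 kHz.
k=1: 15.7 kHz, 17.5 kHz.
k=2: 32.3 kHz, 34.1 kHz.
k=3: 48.9 kHz, 50.7 kHz.
k=4: 65.5 kHz, 67.3 kHz.
k=5: 82.1 kHz, 83.9 kHz.
Within [21.6 kHz, 67.1 kHz]: 32.3 kHz, 34.1 kHz, 48.9 kHz, 50.7 kHz, 65.5 kHz.

32.3 kHz, 34.1 kHz, 48.9 kHz, 50.7 kHz, 65.5 kHz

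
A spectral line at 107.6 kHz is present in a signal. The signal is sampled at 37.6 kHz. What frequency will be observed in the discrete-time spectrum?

107.6 kHz mod fs = 32.4 kHz.
32.4 kHz > fs/2 = 18.8 kHz, folds to fs − 32.4 kHz = 5.2 kHz.

5.2 kHz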